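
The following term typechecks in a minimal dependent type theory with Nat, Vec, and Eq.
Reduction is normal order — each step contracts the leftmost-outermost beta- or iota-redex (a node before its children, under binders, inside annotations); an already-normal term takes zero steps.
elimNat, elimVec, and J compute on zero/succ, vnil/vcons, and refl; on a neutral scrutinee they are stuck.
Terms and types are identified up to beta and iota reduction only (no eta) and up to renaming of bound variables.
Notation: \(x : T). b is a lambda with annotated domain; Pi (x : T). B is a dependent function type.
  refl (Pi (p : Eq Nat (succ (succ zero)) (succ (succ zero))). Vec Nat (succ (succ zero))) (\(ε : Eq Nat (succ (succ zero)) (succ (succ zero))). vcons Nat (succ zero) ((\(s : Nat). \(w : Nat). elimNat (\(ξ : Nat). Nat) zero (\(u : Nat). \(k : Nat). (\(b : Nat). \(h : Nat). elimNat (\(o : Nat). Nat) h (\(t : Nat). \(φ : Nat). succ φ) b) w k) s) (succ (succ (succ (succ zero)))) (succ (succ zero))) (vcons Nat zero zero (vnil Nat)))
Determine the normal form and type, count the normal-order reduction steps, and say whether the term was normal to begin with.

resulting normal form:
  refl (Pi (p : Eq Nat (succ (succ zero)) (succ (succ zero))). Vec Nat (succ (succ zero))) (\(ε : Eq Nat (succ (succ zero)) (succ (succ zero))). vcons Nat (succ zero) (succ (succ (succ (succ (succ (succ (succ (succ zero)))))))) (vcons Nat zero zero (vnil Nat)))
the term's type:
  Eq (Pi (p : Eq Nat (succ (succ zero)) (succ (succ zero))). Vec Nat (succ (succ zero))) (\(ε : Eq Nat (succ (succ zero)) (succ (succ zero))). vcons Nat (succ zero) (succ (succ (succ (succ (succ (succ (succ (succ zero)))))))) (vcons Nat zero zero (vnil Nat))) (\(s : Eq Nat (succ (succ zero)) (succ (succ zero))). vcons Nat (succ zero) (succ (succ (succ (succ (succ (succ (succ (succ zero)))))))) (vcons Nat zero zero (vnil Nat)))
reduction steps (normal order): 51
already normal: no
first contracted redex: a beta-redex


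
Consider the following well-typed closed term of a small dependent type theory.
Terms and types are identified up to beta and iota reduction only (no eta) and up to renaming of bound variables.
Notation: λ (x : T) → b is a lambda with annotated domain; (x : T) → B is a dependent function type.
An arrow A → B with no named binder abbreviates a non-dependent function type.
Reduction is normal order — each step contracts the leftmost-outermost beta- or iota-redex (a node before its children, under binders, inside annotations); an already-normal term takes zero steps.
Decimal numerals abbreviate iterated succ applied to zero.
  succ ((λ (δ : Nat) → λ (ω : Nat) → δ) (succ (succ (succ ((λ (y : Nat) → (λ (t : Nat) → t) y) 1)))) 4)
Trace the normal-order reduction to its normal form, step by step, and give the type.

normal-order reduction sequence:
  succ ((λ (δ : Nat) → λ (ω : Nat) → δ) (succ (succ (succ ((λ (y : Nat) → (λ (t : Nat) → t) y) 1)))) 4)
  ~> succ ((λ (δ : Nat) → succ (succ (succ ((λ (ω : Nat) → (λ (y : Nat) → y) ω) 1)))) 4)
  ~> succ (succ (succ (succ ((λ (δ : Nat) → (λ (ω : Nat) → ω) δ) 1))))
  ~> succ (succ (succ (succ ((λ (δ : Nat) → δ) 1))))
  ~> 5
type:
  Nat


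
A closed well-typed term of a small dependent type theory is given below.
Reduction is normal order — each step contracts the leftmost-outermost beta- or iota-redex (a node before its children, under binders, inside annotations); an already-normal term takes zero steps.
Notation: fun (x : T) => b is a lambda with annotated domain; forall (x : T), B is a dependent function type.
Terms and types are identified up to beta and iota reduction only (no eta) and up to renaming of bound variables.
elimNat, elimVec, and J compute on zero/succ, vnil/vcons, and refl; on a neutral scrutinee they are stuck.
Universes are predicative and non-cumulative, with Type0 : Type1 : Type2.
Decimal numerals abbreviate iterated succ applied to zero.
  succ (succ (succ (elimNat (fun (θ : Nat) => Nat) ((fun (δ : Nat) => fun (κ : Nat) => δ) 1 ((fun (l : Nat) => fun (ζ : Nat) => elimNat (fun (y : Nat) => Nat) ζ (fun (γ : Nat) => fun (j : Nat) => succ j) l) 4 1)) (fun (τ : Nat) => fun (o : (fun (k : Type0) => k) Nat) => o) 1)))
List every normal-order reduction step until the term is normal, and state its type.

normal-order reduction sequence:
  succ (succ (succ (elimNat (fun (θ : Nat) => Nat) ((fun (δ : Nat) => fun (κ : Nat) => δ) 1 ((fun (l : Nat) => fun (ζ : Nat) => elimNat (fun (y : Nat) => Nat) ζ (fun (γ : Nat) => fun (j : Nat) => succ j) l) 4 1)) (fun (τ : Nat) => fun (o : (fun (k : Type0) => k) Nat) => o) 1)))
  ~> succ (succ (succ ((fun (θ : Nat) => fun (δ : (fun (κ : Type0) => κ) Nat) => δ) 0 (elimNat (fun (l : Nat) => Nat) ((fun (ζ : Nat) => fun (y : Nat) => ζ) 1 ((fun (γ : Nat) => fun (j : Nat) => elimNat (fun (τ : Nat) => Nat) j (fun (o : Nat) => fun (k : Nat) => succ k) γ) 4 1)) (fun (β : Nat) => fun (χ : (fun (f : Type0) => f) Nat) => χ) 0))))
  ~> succ (succ (succ ((fun (θ : (fun (δ : Type0) => δ) Nat) => θ) (elimNat (fun (κ : Nat) => Nat) ((fun (l : Nat) => fun (ζ : Nat) => l) 1 ((fun (y : Nat) => fun (γ : Nat) => elimNat (fun (j : Nat) => Nat) γ (fun (τ : Nat) => fun (o : Nat) => succ o) y) 4 1)) (fun (k : Nat) => fun (β : (fun (χ : Type0) => χ) Nat) => β) 0))))
  ~> succ (succ (succ (elimNat (fun (θ : Nat) => Nat) ((fun (δ : Nat) => fun (κ : Nat) => δ) 1 ((fun (l : Nat) => fun (ζ : Nat) => elimNat (fun (y : Nat) => Nat) ζ (fun (γ : Nat) => fun (j : Nat) => succ j) l) 4 1)) (fun (τ : Nat) => fun (o : (fun (k : Type0) => k) Nat) => o) 0)))
  ~> succ (succ (succ ((fun (θ : Nat) => fun (δ : Nat) => θ) 1 ((fun (κ : Nat) => fun (l : Nat) => elimNat (fun (ζ : Nat) => Nat) l (fun (y : Nat) => fun (γ : Nat) => succ γ) κ) 4 1))))
  ~> succ (succ (succ ((fun (θ : Nat) => 1) ((fun (δ : Nat) => fun (κ : Nat) => elimNat (fun (l : Nat) => Nat) κ (fun (ζ : Nat) => fun (y : Nat) => succ y) δ) 4 1))))
  ~> 4
inferred type:
  Nat


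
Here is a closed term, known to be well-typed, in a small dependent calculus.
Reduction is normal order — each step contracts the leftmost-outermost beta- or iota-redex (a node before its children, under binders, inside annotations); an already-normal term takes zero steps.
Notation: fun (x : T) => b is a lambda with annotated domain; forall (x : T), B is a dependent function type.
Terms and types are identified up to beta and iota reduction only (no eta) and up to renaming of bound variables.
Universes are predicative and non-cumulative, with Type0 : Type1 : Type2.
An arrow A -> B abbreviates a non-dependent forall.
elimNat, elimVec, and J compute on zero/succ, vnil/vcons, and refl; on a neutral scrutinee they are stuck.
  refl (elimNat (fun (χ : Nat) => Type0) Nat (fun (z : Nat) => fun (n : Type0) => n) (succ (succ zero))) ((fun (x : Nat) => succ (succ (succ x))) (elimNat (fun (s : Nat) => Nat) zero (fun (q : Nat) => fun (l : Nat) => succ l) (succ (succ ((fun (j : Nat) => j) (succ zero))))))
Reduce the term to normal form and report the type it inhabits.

resulting normal form:
  refl Nat (succ (succ (succ (succ (succ (succ zero))))))
type:
  Eq Nat (succ (succ (succ (succ (succ (succ zero)))))) (succ (succ (succ (succ (succ (succ zero))))))
observation: contracting an elimNat iota-redex first, the term normalizes in 19 steps.


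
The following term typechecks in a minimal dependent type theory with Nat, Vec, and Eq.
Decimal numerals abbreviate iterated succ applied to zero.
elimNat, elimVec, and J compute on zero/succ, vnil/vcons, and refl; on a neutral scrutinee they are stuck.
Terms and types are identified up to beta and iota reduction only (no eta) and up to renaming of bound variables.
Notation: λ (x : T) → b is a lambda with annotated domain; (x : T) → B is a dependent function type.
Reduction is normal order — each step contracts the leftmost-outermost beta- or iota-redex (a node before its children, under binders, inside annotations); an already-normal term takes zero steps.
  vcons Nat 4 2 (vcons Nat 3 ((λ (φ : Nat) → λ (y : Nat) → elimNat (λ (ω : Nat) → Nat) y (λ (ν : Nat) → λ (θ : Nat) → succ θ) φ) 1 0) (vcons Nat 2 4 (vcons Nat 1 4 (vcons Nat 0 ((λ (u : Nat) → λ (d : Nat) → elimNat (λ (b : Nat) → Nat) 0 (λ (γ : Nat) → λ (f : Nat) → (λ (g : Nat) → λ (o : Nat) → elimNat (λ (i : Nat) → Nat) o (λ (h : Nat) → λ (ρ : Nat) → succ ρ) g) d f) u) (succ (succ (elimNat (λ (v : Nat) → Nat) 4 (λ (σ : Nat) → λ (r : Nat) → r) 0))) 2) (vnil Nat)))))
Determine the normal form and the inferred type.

reduced normal form:
  vcons Nat 4 2 (vcons Nat 3 1 (vcons Nat 2 4 (vcons Nat 1 4 (vcons Nat 0 12 (vnil Nat)))))
inferred type:
  Vec Nat 5


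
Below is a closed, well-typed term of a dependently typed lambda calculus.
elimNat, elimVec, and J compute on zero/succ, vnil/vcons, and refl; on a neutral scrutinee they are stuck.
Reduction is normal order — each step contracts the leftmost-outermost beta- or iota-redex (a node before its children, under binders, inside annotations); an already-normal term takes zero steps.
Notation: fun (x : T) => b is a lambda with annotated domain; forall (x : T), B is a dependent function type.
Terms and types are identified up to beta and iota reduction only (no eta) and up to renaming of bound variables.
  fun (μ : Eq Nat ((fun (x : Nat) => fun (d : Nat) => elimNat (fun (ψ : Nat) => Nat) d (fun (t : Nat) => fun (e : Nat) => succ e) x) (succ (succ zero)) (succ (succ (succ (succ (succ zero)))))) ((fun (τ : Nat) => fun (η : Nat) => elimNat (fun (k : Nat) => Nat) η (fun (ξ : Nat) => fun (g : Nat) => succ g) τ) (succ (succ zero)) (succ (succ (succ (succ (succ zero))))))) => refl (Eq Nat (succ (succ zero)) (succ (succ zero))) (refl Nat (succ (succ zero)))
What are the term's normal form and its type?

resulting normal form:
  fun (μ : Eq Nat (succ (succ (succ (succ (succ (succ (succ zero))))))) (succ (succ (succ (succ (succ (succ (succ zero)))))))) => refl (Eq Nat (succ (succ zero)) (succ (succ zero))) (refl Nat (succ (succ zero)))
the term's type:
  forall (μ : Eq Nat (succ (succ (succ (succ (succ (succ (succ zero))))))) (succ (succ (succ (succ (succ (succ (succ zero)))))))), Eq (Eq Nat (succ (succ zero)) (succ (succ zero))) (refl Nat (succ (succ zero))) (refl Nat (succ (succ zero)))
observation: reduction starts at a beta-redex, and 18 normal-order steps reach the normal form.


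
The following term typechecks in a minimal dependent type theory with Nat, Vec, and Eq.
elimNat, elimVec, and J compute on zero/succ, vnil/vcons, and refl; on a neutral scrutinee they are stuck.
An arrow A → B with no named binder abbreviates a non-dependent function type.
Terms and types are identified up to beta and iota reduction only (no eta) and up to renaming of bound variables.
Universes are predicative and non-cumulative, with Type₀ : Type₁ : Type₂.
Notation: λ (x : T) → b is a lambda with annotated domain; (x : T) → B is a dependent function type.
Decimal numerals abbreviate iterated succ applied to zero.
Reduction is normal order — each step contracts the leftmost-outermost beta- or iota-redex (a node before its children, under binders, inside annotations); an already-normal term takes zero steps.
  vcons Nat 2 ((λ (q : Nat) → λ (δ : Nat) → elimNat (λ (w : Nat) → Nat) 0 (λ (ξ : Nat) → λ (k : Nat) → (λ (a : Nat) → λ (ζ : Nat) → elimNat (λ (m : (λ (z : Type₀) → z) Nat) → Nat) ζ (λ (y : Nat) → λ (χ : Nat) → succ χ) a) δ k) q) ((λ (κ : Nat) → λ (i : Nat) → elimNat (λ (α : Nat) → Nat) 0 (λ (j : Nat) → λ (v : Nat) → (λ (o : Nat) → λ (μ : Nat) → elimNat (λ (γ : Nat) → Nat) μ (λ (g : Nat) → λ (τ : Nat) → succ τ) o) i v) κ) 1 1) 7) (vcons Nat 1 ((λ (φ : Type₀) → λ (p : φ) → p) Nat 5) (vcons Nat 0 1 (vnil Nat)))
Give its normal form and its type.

resulting normal form:
  vcons Nat 2 7 (vcons Nat 1 5 (vcons Nat 0 1 (vnil Nat)))
the term's type:
  Vec Nat 3


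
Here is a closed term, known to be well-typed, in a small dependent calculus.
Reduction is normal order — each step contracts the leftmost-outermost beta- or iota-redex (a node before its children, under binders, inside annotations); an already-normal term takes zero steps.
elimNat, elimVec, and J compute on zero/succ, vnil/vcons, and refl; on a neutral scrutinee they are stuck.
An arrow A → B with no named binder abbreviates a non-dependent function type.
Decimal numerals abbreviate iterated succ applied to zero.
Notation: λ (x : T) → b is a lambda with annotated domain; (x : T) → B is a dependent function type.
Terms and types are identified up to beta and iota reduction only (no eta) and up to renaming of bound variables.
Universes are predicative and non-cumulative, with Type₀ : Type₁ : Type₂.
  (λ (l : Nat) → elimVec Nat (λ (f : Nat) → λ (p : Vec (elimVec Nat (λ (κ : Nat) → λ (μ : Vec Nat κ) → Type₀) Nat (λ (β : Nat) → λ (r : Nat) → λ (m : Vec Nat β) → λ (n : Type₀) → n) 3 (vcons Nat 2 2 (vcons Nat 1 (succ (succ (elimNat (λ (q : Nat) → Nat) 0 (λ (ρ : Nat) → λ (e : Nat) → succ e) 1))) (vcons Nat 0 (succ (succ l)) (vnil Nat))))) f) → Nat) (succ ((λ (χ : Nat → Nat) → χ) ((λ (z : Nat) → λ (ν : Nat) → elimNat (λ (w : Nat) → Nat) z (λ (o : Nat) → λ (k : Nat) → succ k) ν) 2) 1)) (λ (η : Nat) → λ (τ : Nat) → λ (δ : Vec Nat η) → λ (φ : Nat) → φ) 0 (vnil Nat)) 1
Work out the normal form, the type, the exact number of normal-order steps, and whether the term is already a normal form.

reduced normal form:
  4
inferred type:
  Nat
normal-order step count: 9
already normal: no
first redex: a beta-redex


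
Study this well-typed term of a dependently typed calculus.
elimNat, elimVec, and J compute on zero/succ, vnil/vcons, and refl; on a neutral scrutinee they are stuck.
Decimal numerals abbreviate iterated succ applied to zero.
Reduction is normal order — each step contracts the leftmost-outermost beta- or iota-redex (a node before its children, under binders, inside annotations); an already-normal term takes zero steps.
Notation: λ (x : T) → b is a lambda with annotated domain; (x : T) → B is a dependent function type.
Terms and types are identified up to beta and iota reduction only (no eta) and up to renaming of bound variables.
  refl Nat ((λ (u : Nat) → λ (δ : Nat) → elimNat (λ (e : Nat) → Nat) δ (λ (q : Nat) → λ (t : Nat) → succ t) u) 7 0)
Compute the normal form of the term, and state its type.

normal form:
  refl Nat 7
the term's type:
  Eq Nat 7 7
observation: contracting a beta-redex first, the term normalizes in 24 steps.


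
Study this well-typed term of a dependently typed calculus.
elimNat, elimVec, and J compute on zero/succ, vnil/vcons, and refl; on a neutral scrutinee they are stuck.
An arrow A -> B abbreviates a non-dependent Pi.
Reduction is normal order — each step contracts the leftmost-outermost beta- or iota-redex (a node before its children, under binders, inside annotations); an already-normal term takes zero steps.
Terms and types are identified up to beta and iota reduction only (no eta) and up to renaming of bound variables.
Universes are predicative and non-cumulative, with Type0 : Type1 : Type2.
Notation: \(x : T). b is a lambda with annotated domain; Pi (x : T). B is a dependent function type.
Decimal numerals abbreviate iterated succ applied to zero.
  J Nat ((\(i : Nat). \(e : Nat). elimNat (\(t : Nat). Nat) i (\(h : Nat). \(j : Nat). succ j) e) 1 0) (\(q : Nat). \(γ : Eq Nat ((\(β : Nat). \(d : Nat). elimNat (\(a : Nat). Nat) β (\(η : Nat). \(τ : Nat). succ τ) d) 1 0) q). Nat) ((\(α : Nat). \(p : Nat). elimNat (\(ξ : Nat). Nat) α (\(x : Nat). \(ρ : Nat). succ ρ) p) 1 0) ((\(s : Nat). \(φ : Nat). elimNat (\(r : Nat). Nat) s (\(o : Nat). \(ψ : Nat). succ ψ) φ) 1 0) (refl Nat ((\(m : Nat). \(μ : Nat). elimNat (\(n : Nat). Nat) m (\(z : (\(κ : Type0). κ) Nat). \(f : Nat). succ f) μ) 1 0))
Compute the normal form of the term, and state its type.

reduced normal form:
  1
the term's type:
  Nat
observation: the leftmost-outermost redex is a J iota-redex, and normalization takes 4 steps.


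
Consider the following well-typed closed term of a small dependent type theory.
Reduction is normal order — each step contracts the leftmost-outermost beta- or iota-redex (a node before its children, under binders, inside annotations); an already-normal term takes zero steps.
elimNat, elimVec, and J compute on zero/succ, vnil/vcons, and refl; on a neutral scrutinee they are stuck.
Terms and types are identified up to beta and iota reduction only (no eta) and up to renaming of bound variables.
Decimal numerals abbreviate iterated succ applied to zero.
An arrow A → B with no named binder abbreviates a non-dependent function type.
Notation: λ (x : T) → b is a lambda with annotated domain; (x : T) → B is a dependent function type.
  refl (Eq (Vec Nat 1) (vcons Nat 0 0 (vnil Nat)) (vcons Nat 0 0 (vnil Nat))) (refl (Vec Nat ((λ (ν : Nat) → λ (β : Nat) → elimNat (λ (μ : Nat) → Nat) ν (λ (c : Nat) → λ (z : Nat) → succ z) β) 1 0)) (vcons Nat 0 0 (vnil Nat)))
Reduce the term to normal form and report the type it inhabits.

reduced normal form:
  refl (Eq (Vec Nat 1) (vcons Nat 0 0 (vnil Nat)) (vcons Nat 0 0 (vnil Nat))) (refl (Vec Nat 1) (vcons Nat 0 0 (vnil Nat)))
inferred type:
  Eq (Eq (Vec Nat 1) (vcons Nat 0 0 (vnil Nat)) (vcons Nat 0 0 (vnil Nat))) (refl (Vec Nat 1) (vcons Nat 0 0 (vnil Nat))) (refl (Vec Nat 1) (vcons Nat 0 0 (vnil Nat)))
observation: reduction starts at a beta-redex, and 3 normal-order steps reach the normal form.


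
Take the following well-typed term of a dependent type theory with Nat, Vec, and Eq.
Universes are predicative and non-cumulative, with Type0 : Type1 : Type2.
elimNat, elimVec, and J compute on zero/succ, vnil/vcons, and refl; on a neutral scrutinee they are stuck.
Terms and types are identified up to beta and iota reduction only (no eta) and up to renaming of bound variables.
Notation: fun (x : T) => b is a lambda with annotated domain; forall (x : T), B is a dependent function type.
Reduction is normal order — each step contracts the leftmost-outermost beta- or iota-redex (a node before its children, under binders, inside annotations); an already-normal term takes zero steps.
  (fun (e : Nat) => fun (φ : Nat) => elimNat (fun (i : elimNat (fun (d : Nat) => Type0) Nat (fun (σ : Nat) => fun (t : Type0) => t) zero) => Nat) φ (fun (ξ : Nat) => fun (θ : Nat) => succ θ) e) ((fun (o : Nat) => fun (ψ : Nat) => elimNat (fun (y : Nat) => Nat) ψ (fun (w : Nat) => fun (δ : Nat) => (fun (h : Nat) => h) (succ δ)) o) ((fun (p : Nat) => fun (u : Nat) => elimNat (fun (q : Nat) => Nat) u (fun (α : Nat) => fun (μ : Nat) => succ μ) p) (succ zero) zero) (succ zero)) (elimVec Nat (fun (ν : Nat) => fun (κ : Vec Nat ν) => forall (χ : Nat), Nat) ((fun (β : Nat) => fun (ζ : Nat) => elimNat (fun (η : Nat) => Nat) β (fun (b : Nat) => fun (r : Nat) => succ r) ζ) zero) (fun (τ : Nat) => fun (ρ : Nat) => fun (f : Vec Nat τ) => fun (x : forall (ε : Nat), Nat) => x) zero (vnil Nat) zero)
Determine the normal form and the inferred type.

resulting normal form:
  succ (succ zero)
inferred type:
  Nat


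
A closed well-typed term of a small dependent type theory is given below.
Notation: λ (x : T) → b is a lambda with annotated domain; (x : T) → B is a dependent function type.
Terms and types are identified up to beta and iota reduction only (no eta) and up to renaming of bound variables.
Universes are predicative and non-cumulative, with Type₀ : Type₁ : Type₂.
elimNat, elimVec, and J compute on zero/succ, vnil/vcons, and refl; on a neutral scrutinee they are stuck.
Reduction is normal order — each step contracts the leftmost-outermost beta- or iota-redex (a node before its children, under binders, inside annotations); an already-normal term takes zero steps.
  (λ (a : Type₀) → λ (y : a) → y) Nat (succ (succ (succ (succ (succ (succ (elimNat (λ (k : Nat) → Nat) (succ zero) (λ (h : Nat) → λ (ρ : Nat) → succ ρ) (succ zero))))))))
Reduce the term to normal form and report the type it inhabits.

resulting normal form:
  succ (succ (succ (succ (succ (succ (succ (succ zero)))))))
type:
  Nat


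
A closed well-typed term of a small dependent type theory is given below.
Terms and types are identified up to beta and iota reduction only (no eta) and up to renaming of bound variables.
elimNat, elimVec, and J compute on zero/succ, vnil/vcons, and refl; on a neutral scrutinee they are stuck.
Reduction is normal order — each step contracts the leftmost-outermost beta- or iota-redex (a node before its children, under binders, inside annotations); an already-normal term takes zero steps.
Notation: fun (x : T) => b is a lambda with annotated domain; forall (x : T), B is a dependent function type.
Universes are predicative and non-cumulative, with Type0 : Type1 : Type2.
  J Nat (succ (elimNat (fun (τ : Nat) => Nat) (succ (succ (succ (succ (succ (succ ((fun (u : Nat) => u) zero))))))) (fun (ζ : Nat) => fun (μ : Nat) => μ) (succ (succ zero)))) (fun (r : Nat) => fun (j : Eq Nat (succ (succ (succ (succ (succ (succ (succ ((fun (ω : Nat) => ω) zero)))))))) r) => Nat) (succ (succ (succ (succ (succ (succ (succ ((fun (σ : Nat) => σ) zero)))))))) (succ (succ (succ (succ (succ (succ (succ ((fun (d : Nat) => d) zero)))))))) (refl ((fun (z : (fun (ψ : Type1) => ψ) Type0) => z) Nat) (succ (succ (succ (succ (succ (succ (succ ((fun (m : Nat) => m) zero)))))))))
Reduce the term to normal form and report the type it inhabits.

resulting normal form:
  succ (succ (succ (succ (succ (succ (succ zero))))))
the term's type:
  Nat
observation: reduction starts at a J iota-redex, and 2 normal-order steps reach the normal form.


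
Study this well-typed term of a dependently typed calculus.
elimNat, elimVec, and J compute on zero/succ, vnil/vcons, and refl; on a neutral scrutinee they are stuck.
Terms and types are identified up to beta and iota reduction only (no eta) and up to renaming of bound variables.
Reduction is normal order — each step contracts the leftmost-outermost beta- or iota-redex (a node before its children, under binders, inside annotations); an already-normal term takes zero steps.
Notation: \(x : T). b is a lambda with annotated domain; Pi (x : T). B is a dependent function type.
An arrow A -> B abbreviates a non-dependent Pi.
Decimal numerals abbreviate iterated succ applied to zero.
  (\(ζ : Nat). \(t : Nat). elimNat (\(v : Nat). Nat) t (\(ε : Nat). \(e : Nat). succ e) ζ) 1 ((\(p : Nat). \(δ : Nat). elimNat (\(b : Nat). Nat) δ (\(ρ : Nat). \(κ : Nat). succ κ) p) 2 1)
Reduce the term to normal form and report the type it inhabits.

normal form:
  4
the term's type:
  Nat
observation: the first redex contracted is a beta-redex; the normal form is reached in 15 normal-order steps.


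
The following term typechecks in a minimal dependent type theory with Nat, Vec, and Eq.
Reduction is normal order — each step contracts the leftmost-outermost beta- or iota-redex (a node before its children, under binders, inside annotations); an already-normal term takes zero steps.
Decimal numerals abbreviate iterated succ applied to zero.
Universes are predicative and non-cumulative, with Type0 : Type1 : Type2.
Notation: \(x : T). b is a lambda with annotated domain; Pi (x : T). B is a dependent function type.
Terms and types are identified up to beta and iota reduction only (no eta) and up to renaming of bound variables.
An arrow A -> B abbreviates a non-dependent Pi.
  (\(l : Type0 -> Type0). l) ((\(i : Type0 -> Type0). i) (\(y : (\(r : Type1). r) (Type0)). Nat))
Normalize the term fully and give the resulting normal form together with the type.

reduced normal form:
  \(l : Type0). Nat
the term's type:
  Type0 -> Type0


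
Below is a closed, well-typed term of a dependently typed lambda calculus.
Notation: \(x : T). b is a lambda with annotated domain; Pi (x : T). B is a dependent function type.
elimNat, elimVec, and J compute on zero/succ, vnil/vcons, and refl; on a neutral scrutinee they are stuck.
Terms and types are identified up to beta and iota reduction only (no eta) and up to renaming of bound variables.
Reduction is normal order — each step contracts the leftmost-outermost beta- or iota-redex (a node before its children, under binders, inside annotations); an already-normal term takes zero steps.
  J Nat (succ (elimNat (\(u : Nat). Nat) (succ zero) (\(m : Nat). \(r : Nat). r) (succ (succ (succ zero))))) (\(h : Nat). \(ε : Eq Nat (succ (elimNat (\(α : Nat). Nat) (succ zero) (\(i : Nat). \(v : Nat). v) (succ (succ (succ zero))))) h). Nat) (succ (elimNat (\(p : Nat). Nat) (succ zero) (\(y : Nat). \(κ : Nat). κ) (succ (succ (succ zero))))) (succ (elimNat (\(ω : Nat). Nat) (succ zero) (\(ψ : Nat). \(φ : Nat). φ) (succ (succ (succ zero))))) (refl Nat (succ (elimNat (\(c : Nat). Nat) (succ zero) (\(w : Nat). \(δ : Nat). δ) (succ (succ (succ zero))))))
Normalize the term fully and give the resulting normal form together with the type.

normal form:
  succ (succ zero)
type:
  Nat
observation: 11 normal-order steps separate the term from its normal form.


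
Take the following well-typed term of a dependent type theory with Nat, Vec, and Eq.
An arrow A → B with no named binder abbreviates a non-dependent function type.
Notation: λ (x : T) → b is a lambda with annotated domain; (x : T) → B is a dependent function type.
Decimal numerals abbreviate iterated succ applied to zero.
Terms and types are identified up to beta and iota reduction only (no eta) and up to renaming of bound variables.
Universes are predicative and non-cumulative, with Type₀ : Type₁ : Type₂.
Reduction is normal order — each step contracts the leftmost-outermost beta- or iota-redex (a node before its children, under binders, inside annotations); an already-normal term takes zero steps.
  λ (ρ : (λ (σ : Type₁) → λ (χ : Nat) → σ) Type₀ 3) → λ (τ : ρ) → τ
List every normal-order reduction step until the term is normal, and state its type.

normal-order reduction sequence:
  λ (ρ : (λ (σ : Type₁) → λ (χ : Nat) → σ) Type₀ 3) → λ (τ : ρ) → τ
  ~> λ (ρ : (λ (σ : Nat) → Type₀) 3) → λ (χ : ρ) → χ
  ~> λ (ρ : Type₀) → λ (σ : ρ) → σ
the term's type:
  (ρ : Type₀) → ρ → ρ


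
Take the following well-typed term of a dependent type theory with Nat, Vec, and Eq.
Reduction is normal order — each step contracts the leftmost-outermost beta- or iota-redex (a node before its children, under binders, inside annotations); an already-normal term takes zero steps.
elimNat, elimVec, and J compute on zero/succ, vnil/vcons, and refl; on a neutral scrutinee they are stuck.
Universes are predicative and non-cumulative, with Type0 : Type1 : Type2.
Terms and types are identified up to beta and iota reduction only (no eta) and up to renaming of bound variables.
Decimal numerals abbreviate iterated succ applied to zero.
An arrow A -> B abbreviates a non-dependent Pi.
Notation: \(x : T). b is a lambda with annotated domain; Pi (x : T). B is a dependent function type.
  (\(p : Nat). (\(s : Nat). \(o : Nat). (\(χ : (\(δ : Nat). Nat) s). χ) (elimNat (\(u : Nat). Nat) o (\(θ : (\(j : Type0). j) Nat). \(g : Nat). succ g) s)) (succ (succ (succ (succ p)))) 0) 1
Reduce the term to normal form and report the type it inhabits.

resulting normal form:
  5
type:
  Nat
observation: reduction starts at a beta-redex, and 20 normal-order steps reach the normal form.


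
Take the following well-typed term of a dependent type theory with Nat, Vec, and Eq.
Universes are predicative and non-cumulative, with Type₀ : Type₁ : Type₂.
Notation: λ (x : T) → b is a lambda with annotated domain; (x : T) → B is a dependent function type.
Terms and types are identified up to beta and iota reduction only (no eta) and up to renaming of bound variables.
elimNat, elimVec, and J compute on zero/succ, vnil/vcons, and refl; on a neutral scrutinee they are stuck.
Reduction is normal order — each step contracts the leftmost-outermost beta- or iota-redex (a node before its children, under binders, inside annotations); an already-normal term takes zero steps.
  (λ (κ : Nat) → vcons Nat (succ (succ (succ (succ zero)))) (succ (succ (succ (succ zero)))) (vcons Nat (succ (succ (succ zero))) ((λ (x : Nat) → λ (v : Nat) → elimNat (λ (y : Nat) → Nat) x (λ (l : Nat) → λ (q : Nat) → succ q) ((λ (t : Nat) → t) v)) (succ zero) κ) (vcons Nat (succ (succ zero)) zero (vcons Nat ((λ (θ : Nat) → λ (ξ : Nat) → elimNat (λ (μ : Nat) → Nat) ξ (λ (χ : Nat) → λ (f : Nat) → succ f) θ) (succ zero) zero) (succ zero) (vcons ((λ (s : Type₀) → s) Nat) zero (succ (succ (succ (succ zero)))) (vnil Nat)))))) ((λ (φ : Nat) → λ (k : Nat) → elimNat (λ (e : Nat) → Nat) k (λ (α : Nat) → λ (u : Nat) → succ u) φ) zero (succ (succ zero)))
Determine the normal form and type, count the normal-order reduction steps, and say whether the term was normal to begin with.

reduced normal form:
  vcons Nat (succ (succ (succ (succ zero)))) (succ (succ (succ (succ zero)))) (vcons Nat (succ (succ (succ zero))) (succ (succ (succ zero))) (vcons Nat (succ (succ zero)) zero (vcons Nat (succ zero) (succ zero) (vcons Nat zero (succ (succ (succ (succ zero)))) (vnil Nat)))))
type:
  Vec Nat (succ (succ (succ (succ (succ zero)))))
steps to reach normal form (normal order): 21
already normal: no
first contracted redex: a beta-redex


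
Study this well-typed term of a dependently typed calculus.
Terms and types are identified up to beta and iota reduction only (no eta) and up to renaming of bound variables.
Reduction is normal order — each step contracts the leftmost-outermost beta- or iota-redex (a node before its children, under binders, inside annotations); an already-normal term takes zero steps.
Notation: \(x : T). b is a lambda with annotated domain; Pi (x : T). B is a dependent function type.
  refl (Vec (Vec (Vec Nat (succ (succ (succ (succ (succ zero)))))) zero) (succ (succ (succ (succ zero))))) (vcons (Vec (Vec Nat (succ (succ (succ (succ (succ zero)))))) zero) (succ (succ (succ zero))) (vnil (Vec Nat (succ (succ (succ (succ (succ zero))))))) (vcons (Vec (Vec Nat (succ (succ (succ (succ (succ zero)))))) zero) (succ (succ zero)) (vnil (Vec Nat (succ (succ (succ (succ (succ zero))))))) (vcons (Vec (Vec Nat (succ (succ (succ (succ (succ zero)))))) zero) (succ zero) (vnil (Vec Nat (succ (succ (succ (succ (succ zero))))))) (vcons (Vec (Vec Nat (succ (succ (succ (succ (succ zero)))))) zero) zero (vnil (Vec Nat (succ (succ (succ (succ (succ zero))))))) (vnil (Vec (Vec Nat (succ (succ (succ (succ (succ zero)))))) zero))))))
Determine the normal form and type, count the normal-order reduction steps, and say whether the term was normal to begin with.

reduced normal form:
  refl (Vec (Vec (Vec Nat (succ (succ (succ (succ (succ zero)))))) zero) (succ (succ (succ (succ zero))))) (vcons (Vec (Vec Nat (succ (succ (succ (succ (succ zero)))))) zero) (succ (succ (succ zero))) (vnil (Vec Nat (succ (succ (succ (succ (succ zero))))))) (vcons (Vec (Vec Nat (succ (succ (succ (succ (succ zero)))))) zero) (succ (succ zero)) (vnil (Vec Nat (succ (succ (succ (succ (succ zero))))))) (vcons (Vec (Vec Nat (succ (succ (succ (succ (succ zero)))))) zero) (succ zero) (vnil (Vec Nat (succ (succ (succ (succ (succ zero))))))) (vcons (Vec (Vec Nat (succ (succ (succ (succ (succ zero)))))) zero) zero (vnil (Vec Nat (succ (succ (succ (succ (succ zero))))))) (vnil (Vec (Vec Nat (succ (succ (succ (succ (succ zero)))))) zero))))))
the term's type:
  Eq (Vec (Vec (Vec Nat (succ (succ (succ (succ (succ zero)))))) zero) (succ (succ (succ (succ zero))))) (vcons (Vec (Vec Nat (succ (succ (succ (succ (succ zero)))))) zero) (succ (succ (succ zero))) (vnil (Vec Nat (succ (succ (succ (succ (succ zero))))))) (vcons (Vec (Vec Nat (succ (succ (succ (succ (succ zero)))))) zero) (succ (succ zero)) (vnil (Vec Nat (succ (succ (succ (succ (succ zero))))))) (vcons (Vec (Vec Nat (succ (succ (succ (succ (succ zero)))))) zero) (succ zero) (vnil (Vec Nat (succ (succ (succ (succ (succ zero))))))) (vcons (Vec (Vec Nat (succ (succ (succ (succ (succ zero)))))) zero) zero (vnil (Vec Nat (succ (succ (succ (succ (succ zero))))))) (vnil (Vec (Vec Nat (succ (succ (succ (succ (succ zero)))))) zero)))))) (vcons (Vec (Vec Nat (succ (succ (succ (succ (succ zero)))))) zero) (succ (succ (succ zero))) (vnil (Vec Nat (succ (succ (succ (succ (succ zero))))))) (vcons (Vec (Vec Nat (succ (succ (succ (succ (succ zero)))))) zero) (succ (succ zero)) (vnil (Vec Nat (succ (succ (succ (succ (succ zero))))))) (vcons (Vec (Vec Nat (succ (succ (succ (succ (succ zero)))))) zero) (succ zero) (vnil (Vec Nat (succ (succ (succ (succ (succ zero))))))) (vcons (Vec (Vec Nat (succ (succ (succ (succ (succ zero)))))) zero) zero (vnil (Vec Nat (succ (succ (succ (succ (succ zero))))))) (vnil (Vec (Vec Nat (succ (succ (succ (succ (succ zero)))))) zero))))))
steps to reach normal form (normal order): 0
term was already normal: yes


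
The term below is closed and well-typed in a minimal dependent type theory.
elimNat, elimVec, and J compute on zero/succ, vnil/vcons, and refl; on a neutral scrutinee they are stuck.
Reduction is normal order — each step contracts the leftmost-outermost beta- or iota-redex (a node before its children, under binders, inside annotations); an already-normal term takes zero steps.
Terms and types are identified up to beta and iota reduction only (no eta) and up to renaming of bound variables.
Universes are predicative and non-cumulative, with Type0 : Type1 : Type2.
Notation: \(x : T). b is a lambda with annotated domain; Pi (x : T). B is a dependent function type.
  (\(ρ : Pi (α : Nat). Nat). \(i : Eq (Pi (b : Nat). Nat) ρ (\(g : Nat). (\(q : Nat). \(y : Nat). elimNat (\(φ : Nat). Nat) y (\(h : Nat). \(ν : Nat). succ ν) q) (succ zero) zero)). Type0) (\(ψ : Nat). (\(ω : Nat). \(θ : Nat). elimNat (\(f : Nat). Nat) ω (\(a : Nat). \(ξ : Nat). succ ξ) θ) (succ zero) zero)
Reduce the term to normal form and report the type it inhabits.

reduced normal form:
  \(ρ : Eq (Pi (α : Nat). Nat) (\(i : Nat). succ zero) (\(b : Nat). succ zero)). Type0
the term's type:
  Pi (ρ : Eq (Pi (α : Nat). Nat) (\(i : Nat). succ zero) (\(b : Nat). succ zero)). Type1
observation: the term reaches its normal form after 10 normal-order steps.


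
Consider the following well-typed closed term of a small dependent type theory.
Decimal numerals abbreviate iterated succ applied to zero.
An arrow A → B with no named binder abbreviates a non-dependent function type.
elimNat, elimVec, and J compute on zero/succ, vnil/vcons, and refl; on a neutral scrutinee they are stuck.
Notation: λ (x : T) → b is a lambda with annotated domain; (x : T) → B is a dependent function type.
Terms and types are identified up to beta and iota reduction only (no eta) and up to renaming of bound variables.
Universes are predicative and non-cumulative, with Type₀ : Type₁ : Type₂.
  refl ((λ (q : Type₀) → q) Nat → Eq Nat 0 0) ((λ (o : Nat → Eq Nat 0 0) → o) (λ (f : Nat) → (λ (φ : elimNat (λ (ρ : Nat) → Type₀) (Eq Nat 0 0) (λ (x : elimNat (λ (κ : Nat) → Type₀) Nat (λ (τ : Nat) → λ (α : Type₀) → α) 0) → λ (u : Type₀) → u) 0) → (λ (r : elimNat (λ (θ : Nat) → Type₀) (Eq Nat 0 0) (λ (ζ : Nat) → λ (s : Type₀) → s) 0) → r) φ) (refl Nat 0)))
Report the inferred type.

inferred type:
  Eq (Nat → Eq Nat 0 0) (λ (q : Nat) → refl Nat 0) (λ (o : Nat) → refl Nat 0)


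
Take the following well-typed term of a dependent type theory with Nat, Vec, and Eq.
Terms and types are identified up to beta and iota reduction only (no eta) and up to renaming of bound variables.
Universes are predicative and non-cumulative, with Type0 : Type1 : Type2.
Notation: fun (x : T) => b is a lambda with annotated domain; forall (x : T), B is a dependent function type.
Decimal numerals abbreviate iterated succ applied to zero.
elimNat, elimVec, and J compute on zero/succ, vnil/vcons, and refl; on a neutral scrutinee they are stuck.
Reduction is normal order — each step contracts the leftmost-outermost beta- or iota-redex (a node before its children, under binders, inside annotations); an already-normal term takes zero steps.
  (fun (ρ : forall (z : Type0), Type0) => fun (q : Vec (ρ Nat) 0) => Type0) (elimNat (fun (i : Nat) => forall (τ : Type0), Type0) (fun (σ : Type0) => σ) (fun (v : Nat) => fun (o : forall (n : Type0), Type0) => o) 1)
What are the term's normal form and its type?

normal form:
  fun (ρ : Vec Nat 0) => Type0
type:
  forall (ρ : Vec Nat 0), Type1
observation: 6 normal-order steps separate the term from its normal form.


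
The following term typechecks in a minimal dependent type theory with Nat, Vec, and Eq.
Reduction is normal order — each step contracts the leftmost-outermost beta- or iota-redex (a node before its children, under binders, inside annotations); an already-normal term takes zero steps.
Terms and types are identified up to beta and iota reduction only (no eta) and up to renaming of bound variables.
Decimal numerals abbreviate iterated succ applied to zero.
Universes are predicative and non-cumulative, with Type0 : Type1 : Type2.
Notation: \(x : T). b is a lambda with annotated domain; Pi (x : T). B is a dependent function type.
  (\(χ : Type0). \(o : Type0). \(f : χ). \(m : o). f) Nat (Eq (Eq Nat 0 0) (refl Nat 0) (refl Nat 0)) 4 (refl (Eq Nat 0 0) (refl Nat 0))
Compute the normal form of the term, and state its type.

normal form:
  4
type:
  Nat
observation: 4 normal-order steps normalize the term, beginning with a beta-redex.


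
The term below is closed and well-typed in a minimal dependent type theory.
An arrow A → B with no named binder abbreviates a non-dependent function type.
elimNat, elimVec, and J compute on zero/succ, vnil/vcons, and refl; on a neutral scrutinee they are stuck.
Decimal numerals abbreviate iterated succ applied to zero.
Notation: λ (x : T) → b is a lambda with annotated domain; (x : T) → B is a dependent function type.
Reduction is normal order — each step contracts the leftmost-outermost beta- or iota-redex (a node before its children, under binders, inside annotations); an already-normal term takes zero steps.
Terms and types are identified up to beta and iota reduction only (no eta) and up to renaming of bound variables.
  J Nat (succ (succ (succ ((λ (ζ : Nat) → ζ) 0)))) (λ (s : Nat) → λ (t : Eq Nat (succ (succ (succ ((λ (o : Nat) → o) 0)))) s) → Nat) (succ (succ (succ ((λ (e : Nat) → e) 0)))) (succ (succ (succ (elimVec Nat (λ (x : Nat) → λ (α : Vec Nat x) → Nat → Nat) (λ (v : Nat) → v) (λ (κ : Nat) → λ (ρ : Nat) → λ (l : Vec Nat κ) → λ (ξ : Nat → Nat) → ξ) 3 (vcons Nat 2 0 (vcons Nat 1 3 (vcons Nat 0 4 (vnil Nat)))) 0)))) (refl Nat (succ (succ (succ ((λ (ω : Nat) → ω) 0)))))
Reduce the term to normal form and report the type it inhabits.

normal form:
  3
type:
  Nat
observation: 2 normal-order steps separate the term from its normal form.


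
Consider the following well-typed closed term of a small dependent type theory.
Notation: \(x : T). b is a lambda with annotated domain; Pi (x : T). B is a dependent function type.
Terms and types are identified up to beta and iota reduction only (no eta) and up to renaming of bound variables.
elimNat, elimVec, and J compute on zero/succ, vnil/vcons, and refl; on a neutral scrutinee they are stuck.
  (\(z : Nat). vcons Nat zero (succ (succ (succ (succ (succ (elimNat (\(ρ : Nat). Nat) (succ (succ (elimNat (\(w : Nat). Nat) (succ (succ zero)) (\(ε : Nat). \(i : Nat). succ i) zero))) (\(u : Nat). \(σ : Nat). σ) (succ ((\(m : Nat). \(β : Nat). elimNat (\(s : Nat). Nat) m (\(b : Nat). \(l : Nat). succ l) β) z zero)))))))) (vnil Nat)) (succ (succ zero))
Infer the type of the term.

type:
  Vec Nat (succ zero)


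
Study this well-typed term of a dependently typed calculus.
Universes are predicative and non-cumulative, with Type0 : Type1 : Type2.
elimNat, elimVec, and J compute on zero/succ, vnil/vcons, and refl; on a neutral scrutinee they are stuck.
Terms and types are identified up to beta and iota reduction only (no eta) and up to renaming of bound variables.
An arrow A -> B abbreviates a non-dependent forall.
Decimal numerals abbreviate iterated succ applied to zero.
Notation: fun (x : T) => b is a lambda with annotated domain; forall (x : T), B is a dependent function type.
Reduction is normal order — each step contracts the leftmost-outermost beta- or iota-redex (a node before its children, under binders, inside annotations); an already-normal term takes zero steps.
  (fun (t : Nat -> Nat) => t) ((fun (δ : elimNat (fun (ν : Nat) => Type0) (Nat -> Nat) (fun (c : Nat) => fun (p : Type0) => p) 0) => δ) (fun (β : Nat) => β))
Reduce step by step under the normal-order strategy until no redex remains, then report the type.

normal-order reduction:
  (fun (t : Nat -> Nat) => t) ((fun (δ : elimNat (fun (ν : Nat) => Type0) (Nat -> Nat) (fun (c : Nat) => fun (p : Type0) => p) 0) => δ) (fun (β : Nat) => β))
  ~> (fun (t : elimNat (fun (δ : Nat) => Type0) (Nat -> Nat) (fun (ν : Nat) => fun (c : Type0) => c) 0) => t) (fun (p : Nat) => p)
  ~> fun (t : Nat) => t
type:
  Nat -> Nat
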